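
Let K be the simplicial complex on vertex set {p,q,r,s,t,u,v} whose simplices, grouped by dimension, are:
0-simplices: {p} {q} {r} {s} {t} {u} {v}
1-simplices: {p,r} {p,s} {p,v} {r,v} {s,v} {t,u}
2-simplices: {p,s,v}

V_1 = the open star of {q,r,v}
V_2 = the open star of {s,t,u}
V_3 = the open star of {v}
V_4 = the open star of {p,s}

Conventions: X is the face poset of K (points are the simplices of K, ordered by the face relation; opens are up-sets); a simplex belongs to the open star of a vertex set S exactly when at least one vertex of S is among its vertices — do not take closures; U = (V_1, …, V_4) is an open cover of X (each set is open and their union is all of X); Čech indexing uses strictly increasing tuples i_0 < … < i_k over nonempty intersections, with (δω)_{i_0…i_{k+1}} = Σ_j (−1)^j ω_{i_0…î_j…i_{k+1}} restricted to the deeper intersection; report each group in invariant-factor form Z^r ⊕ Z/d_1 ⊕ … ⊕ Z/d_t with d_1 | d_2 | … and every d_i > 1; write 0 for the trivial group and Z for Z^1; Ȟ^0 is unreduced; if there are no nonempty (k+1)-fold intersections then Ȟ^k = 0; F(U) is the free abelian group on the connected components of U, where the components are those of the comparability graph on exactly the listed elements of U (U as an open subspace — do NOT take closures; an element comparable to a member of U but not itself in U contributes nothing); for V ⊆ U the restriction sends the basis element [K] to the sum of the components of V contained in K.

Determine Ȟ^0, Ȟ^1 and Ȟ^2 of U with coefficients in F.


nonempty intersections:
  V1={{q},{r},{v},{p,r},{p,v},{r,v},{s,v},{p,s,v}} V2={{s},{t},{u},{p,s},{s,v},{t,u},{p,s,v}} V3={{v},{p,v},{r,v},{s,v},{p,s,v}} V4={{p},{s},{p,r},{p,s},{p,v},{s,v},{p,s,v}}
  V12={{s,v},{p,s,v}} V13={{v},{p,v},{r,v},{s,v},{p,s,v}} V14={{p,r},{p,v},{s,v},{p,s,v}} V23={{s,v},{p,s,v}} V24={{s},{p,s},{s,v},{p,s,v}} V34={{p,v},{s,v},{p,s,v}}
  V123={{s,v},{p,s,v}} V124={{s,v},{p,s,v}} V134={{p,v},{s,v},{p,s,v}} V234={{s,v},{p,s,v}}
  V1234={{s,v},{p,s,v}}
components per intersection:
  V1: {{q}} {{r},{v},{p,r},{p,v},{r,v},{s,v},{p,s,v}}
  V2: {{s},{p,s},{s,v},{p,s,v}} {{t},{u},{t,u}}
  V3: {{v},{p,v},{r,v},{s,v},{p,s,v}}
  V4: {{p},{s},{p,r},{p,s},{p,v},{s,v},{p,s,v}}
  V12: {{s,v},{p,s,v}}
  V13: {{v},{p,v},{r,v},{s,v},{p,s,v}}
  V14: {{p,r}} {{p,v},{s,v},{p,s,v}}
  V23: {{s,v},{p,s,v}}
  V24: {{s},{p,s},{s,v},{p,s,v}}
  V34: {{p,v},{s,v},{p,s,v}}
  V123: {{s,v},{p,s,v}}
  V124: {{s,v},{p,s,v}}
  V134: {{p,v},{s,v},{p,s,v}}
  V234: {{s,v},{p,s,v}}
  V1234: {{s,v},{p,s,v}}
C dims 6,7,4,1; δ0: rk 3, SNF 1^3; δ1: rk 3, SNF 1^3; δ2: rk 1, SNF 1^1
Ȟ^0: (6−3)−0=3 ⇒ Z^3
Ȟ^1: (7−3)−3=1 ⇒ Z
Ȟ^2: (4−1)−3=0 ⇒ 0

Ȟ^0 = Z^3, Ȟ^1 = Z, Ȟ^2 = 0


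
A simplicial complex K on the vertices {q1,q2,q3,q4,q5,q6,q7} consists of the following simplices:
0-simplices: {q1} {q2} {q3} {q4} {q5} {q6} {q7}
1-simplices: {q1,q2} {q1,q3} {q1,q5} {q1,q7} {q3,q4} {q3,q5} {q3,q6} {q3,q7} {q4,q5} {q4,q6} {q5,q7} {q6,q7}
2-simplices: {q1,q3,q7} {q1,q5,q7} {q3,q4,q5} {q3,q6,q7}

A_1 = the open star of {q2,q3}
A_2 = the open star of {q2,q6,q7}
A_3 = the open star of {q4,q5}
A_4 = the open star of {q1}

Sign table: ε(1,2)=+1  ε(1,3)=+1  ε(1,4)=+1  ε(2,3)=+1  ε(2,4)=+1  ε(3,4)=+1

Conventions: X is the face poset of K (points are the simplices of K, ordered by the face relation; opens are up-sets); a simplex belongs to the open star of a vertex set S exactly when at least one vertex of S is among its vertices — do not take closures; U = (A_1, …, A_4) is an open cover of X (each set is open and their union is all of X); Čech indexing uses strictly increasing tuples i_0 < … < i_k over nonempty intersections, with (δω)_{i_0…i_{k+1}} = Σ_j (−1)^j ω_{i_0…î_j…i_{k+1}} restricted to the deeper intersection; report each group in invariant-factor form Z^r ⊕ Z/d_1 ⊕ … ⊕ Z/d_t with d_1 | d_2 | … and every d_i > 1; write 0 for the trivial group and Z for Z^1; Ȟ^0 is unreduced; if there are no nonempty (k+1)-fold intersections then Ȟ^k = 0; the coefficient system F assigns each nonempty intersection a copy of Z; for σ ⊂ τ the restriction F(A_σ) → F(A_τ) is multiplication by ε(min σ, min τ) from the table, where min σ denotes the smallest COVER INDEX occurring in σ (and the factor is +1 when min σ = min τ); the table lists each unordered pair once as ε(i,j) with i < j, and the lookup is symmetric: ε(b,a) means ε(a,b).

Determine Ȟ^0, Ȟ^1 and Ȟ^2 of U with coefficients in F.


nerve simplices:
  A1={{q2},{q3},{q1,q2},{q1,q3},{q3,q4},{q3,q5},{q3,q6},{q3,q7},{q1,q3,q7},{q3,q4,q5},{q3,q6,q7}} A2={{q2},{q6},{q7},{q1,q2},{q1,q7},{q3,q6},{q3,q7},{q4,q6},{q5,q7},{q6,q7},{q1,q3,q7},{q1,q5,q7},{q3,q6,q7}} A3={{q4},{q5},{q1,q5},{q3,q4},{q3,q5},{q4,q5},{q4,q6},{q5,q7},{q1,q5,q7},{q3,q4,q5}} A4={{q1},{q1,q2},{q1,q3},{q1,q5},{q1,q7},{q1,q3,q7},{q1,q5,q7}}
  A12={{q2},{q1,q2},{q3,q6},{q3,q7},{q1,q3,q7},{q3,q6,q7}} A13={{q3,q4},{q3,q5},{q3,q4,q5}} A14={{q1,q2},{q1,q3},{q1,q3,q7}} A23={{q4,q6},{q5,q7},{q1,q5,q7}} A24={{q1,q2},{q1,q7},{q1,q3,q7},{q1,q5,q7}} A34={{q1,q5},{q1,q5,q7}}
  A124={{q1,q2},{q1,q3,q7}} A234={{q1,q5,q7}}
C dims 4,6,2; δ0: rk 3, SNF 1^3; δ1: rk 2, SNF 1^2
degree 0: 4−3−0 = 1 → Ȟ^0 ≅ Z
degree 1: 6−2−3 = 1 → Ȟ^1 ≅ Z
degree 2: 2−0−2 = 0 → Ȟ^2 ≅ 0

Ȟ^0 ≅ Z, Ȟ^1 ≅ Z and Ȟ^2 ≅ 0


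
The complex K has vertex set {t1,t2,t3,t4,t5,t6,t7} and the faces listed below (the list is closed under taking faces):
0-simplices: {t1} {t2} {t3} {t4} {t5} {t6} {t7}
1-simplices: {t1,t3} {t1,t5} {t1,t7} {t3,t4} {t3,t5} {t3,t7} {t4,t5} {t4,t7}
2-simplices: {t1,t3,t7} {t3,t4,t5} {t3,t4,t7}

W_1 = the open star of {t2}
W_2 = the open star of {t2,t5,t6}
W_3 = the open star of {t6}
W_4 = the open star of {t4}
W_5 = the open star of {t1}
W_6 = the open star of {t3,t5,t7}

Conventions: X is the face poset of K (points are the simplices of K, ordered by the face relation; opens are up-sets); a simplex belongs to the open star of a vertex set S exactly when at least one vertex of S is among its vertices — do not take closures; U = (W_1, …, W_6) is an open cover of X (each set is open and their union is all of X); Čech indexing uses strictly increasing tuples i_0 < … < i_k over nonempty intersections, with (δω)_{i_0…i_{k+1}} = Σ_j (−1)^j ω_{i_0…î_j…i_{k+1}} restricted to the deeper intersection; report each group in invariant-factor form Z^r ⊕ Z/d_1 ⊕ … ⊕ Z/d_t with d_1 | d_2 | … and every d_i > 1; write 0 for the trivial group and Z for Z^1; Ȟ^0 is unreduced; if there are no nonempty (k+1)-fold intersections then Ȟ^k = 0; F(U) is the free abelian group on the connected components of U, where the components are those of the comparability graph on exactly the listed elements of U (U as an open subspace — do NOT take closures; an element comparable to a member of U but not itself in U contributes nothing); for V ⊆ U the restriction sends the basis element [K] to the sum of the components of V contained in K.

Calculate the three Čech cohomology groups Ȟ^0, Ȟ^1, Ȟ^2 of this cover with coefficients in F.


nerve of the cover:
  W1={{t2}} W2={{t2},{t5},{t6},{t1,t5},{t3,t5},{t4,t5},{t3,t4,t5}} W3={{t6}} W4={{t4},{t3,t4},{t4,t5},{t4,t7},{t3,t4,t5},{t3,t4,t7}} W5={{t1},{t1,t3},{t1,t5},{t1,t7},{t1,t3,t7}} W6={{t3},{t5},{t7},{t1,t3},{t1,t5},{t1,t7},{t3,t4},{t3,t5},{t3,t7},{t4,t5},{t4,t7},{t1,t3,t7},{t3,t4,t5},{t3,t4,t7}}
  W12={{t2}} W23={{t6}} W24={{t4,t5},{t3,t4,t5}} W25={{t1,t5}} W26={{t5},{t1,t5},{t3,t5},{t4,t5},{t3,t4,t5}} W46={{t3,t4},{t4,t5},{t4,t7},{t3,t4,t5},{t3,t4,t7}} W56={{t1,t3},{t1,t5},{t1,t7},{t1,t3,t7}}
  W246={{t4,t5},{t3,t4,t5}} W256={{t1,t5}}
components per intersection:
  W1: {{t2}}
  W2: {{t2}} {{t5},{t1,t5},{t3,t5},{t4,t5},{t3,t4,t5}} {{t6}}
  W3: {{t6}}
  W4: {{t4},{t3,t4},{t4,t5},{t4,t7},{t3,t4,t5},{t3,t4,t7}}
  W5: {{t1},{t1,t3},{t1,t5},{t1,t7},{t1,t3,t7}}
  W6: {{t3},{t5},{t7},{t1,t3},{t1,t5},{t1,t7},{t3,t4},{t3,t5},{t3,t7},{t4,t5},{t4,t7},{t1,t3,t7},{t3,t4,t5},{t3,t4,t7}}
  W12: {{t2}}
  W23: {{t6}}
  W24: {{t4,t5},{t3,t4,t5}}
  W25: {{t1,t5}}
  W26: {{t5},{t1,t5},{t3,t5},{t4,t5},{t3,t4,t5}}
  W46: {{t3,t4},{t4,t5},{t4,t7},{t3,t4,t5},{t3,t4,t7}}
  W56: {{t1,t3},{t1,t7},{t1,t3,t7}} {{t1,t5}}
  W246: {{t4,t5},{t3,t4,t5}}
  W256: {{t1,t5}}
C dims 8,8,2; δ0: rk 5, SNF 1^5; δ1: rk 2, SNF 1^2
Ȟ^0 = (8 − 5) − 0 = 3, so Ȟ^0 ≅ Z^3
Ȟ^1 = (8 − 2) − 5 = 1, so Ȟ^1 ≅ Z
Ȟ^2 = (2 − 0) − 2 = 0, so Ȟ^2 ≅ 0

Ȟ^0(U;F) ≅ Z^3; Ȟ^1(U;F) ≅ Z; Ȟ^2(U;F) ≅ 0


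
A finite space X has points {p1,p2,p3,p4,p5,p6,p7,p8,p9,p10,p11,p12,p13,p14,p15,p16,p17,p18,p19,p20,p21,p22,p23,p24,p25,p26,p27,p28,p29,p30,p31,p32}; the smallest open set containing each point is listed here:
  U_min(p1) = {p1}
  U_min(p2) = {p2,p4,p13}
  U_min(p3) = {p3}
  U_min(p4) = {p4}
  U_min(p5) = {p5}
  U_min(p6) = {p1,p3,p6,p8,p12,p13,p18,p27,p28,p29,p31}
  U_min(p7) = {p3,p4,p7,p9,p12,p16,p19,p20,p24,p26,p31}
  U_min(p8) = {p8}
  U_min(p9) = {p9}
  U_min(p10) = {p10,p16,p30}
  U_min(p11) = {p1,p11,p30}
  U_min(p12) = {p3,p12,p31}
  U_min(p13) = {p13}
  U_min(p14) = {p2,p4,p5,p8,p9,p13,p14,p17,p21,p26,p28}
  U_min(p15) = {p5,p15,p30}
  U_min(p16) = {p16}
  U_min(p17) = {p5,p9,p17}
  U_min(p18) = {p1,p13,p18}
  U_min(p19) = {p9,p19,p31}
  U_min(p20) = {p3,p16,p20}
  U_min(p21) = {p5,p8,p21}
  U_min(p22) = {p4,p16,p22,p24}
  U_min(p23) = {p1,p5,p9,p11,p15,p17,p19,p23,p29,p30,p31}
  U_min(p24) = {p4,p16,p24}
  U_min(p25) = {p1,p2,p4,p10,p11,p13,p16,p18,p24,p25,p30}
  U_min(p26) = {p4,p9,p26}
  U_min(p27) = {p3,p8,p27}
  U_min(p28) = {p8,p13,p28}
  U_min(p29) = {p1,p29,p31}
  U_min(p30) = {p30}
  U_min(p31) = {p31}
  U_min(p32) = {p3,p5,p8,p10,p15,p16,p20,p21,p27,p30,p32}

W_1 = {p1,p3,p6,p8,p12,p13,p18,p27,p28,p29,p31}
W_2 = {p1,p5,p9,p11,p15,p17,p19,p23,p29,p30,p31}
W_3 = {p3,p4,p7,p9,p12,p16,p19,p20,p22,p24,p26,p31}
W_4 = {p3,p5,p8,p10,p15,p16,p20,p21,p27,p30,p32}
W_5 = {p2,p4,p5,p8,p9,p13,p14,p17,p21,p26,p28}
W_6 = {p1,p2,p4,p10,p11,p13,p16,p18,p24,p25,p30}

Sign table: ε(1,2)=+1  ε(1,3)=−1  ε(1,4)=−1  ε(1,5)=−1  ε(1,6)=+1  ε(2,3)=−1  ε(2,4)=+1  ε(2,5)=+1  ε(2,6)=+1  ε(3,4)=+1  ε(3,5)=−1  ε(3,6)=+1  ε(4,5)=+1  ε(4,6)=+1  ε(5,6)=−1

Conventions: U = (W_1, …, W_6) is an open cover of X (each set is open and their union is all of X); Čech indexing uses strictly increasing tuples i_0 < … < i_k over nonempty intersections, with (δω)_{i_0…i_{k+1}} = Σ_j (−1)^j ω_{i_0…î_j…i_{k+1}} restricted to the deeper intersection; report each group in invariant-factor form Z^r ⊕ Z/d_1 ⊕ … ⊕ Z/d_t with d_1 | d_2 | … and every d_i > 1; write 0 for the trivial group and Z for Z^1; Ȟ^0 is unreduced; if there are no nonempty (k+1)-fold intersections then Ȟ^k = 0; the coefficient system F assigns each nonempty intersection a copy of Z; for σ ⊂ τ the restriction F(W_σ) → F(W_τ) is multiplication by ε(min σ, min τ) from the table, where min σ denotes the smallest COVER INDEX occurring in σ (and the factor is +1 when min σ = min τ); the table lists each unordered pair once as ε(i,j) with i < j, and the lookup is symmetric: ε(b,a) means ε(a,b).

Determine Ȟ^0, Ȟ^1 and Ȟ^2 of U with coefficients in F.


nerve simplices:
  W12={p1,p29,p31} W13={p3,p12,p31} W14={p3,p8,p27} W15={p8,p13,p28} W16={p1,p13,p18} W23={p9,p19,p31} W24={p5,p15,p30} W25={p5,p9,p17} W26={p1,p11,p30} W34={p3,p16,p20} W35={p4,p9,p26} W36={p4,p16,p24} W45={p5,p8,p21} W46={p10,p16,p30} W56={p2,p4,p13}
  W123={p31} W126={p1} W134={p3} W145={p8} W156={p13} W235={p9} W245={p5} W246={p30} W346={p16} W356={p4}
C dims 6,15,10; δ0: rk 6, SNF 1^5·2; δ1: rk 9, SNF 1^9
degree 0: 6−6−0 = 0 → Ȟ^0 ≅ 0
degree 1: 15−9−6 = 0 plus torsion [2] → Ȟ^1 ≅ Z/2
degree 2: 10−0−9 = 1 → Ȟ^2 ≅ Z

Ȟ^0 = 0, Ȟ^1 = Z/2, Ȟ^2 = Z


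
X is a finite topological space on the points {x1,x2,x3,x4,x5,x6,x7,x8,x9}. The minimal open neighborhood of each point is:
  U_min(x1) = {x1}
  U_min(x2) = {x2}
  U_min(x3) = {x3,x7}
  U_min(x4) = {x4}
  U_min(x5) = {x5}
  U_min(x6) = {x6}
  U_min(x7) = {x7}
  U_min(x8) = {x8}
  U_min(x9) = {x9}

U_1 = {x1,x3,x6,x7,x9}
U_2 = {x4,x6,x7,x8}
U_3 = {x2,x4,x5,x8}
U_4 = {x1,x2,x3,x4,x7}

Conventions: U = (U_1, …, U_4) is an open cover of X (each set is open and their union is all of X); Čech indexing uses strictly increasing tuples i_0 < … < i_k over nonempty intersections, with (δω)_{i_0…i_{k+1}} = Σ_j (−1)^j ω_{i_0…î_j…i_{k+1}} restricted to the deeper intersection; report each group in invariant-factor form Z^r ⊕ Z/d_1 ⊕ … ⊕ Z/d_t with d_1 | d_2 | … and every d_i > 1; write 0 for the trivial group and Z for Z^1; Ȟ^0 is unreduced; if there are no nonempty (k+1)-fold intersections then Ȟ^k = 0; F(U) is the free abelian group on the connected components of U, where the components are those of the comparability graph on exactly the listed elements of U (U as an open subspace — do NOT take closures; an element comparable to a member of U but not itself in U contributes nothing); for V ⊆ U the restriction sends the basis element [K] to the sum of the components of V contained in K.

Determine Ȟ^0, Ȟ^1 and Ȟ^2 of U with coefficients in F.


intersection data:
  U12={x6,x7} U14={x1,x3,x7} U23={x4,x8} U24={x4,x7} U34={x2,x4}
  U124={x7} U234={x4}
components per intersection:
  U1: {x1} {x3,x7} {x6} {x9}
  U2: {x4} {x6} {x7} {x8}
  U3: {x2} {x4} {x5} {x8}
  U4: {x1} {x2} {x3,x7} {x4}
  U12: {x6} {x7}
  U14: {x1} {x3,x7}
  U23: {x4} {x8}
  U24: {x4} {x7}
  U34: {x2} {x4}
  U124: {x7}
  U234: {x4}
C dims 16,10,2; δ0: rk 8, SNF 1^8; δ1: rk 2, SNF 1^2
Ȟ^0 = (16 − 8) − 0 = 8, so Ȟ^0 ≅ Z^8
Ȟ^1 = (10 − 2) − 8 = 0, so Ȟ^1 ≅ 0
Ȟ^2 = (2 − 0) − 2 = 0, so Ȟ^2 ≅ 0

Ȟ^0 = Z^8; Ȟ^1 = 0; Ȟ^2 = 0


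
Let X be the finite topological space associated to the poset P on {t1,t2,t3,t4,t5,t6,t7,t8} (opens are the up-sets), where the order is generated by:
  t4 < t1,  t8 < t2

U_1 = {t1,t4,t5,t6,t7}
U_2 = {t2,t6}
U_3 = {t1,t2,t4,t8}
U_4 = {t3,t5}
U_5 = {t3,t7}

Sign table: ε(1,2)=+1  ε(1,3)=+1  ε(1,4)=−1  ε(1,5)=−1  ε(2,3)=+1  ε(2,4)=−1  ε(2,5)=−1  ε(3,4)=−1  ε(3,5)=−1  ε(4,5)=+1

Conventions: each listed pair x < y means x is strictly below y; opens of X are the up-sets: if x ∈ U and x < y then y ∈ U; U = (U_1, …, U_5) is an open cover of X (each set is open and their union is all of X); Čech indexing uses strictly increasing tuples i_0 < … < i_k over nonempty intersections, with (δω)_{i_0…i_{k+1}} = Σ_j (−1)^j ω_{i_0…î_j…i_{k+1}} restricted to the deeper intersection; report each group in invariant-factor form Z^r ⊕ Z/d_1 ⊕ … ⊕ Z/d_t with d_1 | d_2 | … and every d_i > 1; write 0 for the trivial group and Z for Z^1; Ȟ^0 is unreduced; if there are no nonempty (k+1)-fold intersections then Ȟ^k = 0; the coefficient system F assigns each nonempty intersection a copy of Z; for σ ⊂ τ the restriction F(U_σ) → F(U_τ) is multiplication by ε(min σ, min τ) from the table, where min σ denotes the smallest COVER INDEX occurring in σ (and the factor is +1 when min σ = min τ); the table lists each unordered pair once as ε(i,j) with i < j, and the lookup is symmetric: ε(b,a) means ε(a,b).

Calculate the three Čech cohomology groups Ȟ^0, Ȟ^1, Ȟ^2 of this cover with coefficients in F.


nonempty overlaps:
  U12={t6} U13={t1,t4} U14={t5} U15={t7} U23={t2} U45={t3}
C dims 5,6; δ0: rk 4, SNF 1^4
degree 0: 5−4−0 = 1 → Ȟ^0 ≅ Z
degree 1: 6−0−4 = 2 → Ȟ^1 ≅ Z^2
degree 2: 0−0−0 = 0 → Ȟ^2 ≅ 0

Ȟ^0 = Z, Ȟ^1 = Z^2 and Ȟ^2 = 0


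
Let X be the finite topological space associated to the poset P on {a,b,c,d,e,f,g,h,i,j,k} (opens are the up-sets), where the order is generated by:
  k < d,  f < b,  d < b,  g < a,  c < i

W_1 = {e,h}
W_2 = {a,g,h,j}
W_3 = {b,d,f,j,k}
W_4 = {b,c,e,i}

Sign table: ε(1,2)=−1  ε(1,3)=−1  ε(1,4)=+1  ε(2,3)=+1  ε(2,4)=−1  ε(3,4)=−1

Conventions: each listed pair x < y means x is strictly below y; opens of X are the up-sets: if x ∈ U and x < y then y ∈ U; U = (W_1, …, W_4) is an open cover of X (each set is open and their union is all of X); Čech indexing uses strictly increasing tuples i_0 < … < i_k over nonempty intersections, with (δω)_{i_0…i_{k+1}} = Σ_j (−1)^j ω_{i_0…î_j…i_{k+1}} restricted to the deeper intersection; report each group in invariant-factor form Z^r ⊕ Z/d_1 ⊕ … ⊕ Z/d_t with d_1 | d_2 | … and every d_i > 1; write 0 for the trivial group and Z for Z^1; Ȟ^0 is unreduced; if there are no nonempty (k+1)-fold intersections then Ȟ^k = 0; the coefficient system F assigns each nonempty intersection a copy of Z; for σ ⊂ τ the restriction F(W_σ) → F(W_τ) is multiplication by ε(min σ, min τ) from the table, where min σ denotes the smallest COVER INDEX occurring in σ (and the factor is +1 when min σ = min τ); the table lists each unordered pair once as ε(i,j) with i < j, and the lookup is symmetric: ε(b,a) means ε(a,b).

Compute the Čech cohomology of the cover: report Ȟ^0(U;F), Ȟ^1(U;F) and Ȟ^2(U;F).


Ȟ^0 ≅ Z; Ȟ^1 ≅ Z; Ȟ^2 ≅ 0

nerve of the cover:
  W12={h} W14={e} W23={j} W34={b}
C dims 4,4; δ0: rk 3, SNF 1^3
Ȟ^0 = (4 − 3) − 0 = 1, so Ȟ^0 ≅ Z
Ȟ^1 = (4 − 0) − 3 = 1, so Ȟ^1 ≅ Z
Ȟ^2 = (0 − 0) − 0 = 0, so Ȟ^2 ≅ 0


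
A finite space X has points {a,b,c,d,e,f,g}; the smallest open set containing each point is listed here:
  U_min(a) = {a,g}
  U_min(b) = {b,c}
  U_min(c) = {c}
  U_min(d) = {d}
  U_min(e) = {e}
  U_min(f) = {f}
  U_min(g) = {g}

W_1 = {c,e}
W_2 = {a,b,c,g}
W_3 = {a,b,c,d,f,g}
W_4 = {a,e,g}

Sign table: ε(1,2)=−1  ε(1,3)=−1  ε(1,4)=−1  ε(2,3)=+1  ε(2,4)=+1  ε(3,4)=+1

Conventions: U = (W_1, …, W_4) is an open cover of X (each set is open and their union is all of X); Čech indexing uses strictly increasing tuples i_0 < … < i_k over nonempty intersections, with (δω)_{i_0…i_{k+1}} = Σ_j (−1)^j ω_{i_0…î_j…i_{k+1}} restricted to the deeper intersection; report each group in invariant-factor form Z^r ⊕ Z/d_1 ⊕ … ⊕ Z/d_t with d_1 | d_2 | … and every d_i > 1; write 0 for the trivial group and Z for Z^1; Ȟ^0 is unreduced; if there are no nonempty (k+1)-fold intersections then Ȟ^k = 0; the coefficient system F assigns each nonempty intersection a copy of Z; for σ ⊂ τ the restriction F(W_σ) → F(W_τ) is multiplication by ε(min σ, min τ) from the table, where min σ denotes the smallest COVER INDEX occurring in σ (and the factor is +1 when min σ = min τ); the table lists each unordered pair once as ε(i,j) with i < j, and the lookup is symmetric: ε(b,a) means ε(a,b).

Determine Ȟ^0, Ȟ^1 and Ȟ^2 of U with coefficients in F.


Ȟ^0(U;F) ≅ Z,  Ȟ^1(U;F) ≅ Z,  Ȟ^2(U;F) ≅ 0

cover nerve:
  W12={c} W13={c} W14={e} W23={a,b,c,g} W24={a,g} W34={a,g}
  W123={c} W234={a,g}
C dims 4,6,2; δ0: rk 3, SNF 1^3; δ1: rk 2, SNF 1^2
Ȟ^0: (4−3)−0=1 ⇒ Z
Ȟ^1: (6−2)−3=1 ⇒ Z
Ȟ^2: (2−0)−2=0 ⇒ 0


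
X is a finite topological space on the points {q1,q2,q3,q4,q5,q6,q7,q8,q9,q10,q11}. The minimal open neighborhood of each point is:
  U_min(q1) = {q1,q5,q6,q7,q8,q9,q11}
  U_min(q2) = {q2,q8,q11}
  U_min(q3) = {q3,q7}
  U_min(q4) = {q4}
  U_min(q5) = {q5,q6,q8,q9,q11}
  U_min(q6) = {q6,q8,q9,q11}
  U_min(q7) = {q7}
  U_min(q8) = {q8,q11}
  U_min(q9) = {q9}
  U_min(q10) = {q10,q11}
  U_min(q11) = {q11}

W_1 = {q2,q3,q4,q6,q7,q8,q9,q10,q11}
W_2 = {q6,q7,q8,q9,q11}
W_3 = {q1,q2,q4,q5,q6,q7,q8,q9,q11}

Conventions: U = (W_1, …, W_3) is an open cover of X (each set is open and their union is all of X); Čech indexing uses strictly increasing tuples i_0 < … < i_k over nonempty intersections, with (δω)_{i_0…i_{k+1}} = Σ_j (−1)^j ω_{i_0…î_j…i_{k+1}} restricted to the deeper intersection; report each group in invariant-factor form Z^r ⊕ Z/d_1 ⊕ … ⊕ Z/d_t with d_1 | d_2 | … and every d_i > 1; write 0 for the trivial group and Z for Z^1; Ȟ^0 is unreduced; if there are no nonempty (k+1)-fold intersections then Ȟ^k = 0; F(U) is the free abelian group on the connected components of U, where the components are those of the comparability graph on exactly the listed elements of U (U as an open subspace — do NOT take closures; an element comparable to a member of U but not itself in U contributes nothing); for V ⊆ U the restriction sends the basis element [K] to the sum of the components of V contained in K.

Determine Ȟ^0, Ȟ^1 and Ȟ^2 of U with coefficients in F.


nonempty intersections:
  W12={q6,q7,q8,q9,q11} W13={q2,q4,q6,q7,q8,q9,q11} W23={q6,q7,q8,q9,q11}
  W123={q6,q7,q8,q9,q11}
components per intersection:
  W1: {q2,q6,q8,q9,q10,q11} {q3,q7} {q4}
  W2: {q6,q8,q9,q11} {q7}
  W3: {q1,q2,q5,q6,q7,q8,q9,q11} {q4}
  W12: {q6,q8,q9,q11} {q7}
  W13: {q2,q6,q8,q9,q11} {q4} {q7}
  W23: {q6,q8,q9,q11} {q7}
  W123: {q6,q8,q9,q11} {q7}
C dims 7,7,2; δ0: rk 5, SNF 1^5; δ1: rk 2, SNF 1^2
Ȟ^0: (7−5)−0=2 ⇒ Z^2
Ȟ^1: (7−2)−5=0 ⇒ 0
Ȟ^2: (2−0)−2=0 ⇒ 0

Ȟ^0 ≅ Z^2; Ȟ^1 ≅ 0; Ȟ^2 ≅ 0


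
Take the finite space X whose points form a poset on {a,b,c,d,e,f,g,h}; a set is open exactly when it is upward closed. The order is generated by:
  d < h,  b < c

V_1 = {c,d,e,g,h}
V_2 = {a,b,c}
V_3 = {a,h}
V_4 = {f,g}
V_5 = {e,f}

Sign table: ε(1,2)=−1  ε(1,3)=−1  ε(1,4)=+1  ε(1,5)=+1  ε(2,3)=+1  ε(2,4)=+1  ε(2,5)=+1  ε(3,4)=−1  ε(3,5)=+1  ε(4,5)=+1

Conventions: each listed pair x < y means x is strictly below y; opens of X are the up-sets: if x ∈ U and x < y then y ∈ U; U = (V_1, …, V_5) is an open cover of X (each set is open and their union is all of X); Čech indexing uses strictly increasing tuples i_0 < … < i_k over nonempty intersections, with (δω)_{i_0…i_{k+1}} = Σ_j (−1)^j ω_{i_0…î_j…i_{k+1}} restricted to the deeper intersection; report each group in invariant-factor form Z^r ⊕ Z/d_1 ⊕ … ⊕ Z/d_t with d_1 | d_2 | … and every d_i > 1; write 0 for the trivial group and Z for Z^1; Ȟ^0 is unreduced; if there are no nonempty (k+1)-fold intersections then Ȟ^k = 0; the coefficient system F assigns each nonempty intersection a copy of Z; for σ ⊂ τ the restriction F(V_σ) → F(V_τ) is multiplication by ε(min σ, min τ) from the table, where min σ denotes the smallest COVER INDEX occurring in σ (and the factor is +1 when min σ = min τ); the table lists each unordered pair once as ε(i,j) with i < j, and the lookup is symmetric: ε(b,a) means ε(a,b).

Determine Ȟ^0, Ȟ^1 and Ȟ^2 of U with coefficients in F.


nonempty intersections:
  V12={c} V13={h} V14={g} V15={e} V23={a} V45={f}
C dims 5,6; δ0: rk 4, SNF 1^4
Ȟ^0: (5−4)−0=1 ⇒ Z
Ȟ^1: (6−0)−4=2 ⇒ Z^2
Ȟ^2: (0−0)−0=0 ⇒ 0

Ȟ^0(U;F) ≅ Z, Ȟ^1(U;F) ≅ Z^2, Ȟ^2(U;F) ≅ 0


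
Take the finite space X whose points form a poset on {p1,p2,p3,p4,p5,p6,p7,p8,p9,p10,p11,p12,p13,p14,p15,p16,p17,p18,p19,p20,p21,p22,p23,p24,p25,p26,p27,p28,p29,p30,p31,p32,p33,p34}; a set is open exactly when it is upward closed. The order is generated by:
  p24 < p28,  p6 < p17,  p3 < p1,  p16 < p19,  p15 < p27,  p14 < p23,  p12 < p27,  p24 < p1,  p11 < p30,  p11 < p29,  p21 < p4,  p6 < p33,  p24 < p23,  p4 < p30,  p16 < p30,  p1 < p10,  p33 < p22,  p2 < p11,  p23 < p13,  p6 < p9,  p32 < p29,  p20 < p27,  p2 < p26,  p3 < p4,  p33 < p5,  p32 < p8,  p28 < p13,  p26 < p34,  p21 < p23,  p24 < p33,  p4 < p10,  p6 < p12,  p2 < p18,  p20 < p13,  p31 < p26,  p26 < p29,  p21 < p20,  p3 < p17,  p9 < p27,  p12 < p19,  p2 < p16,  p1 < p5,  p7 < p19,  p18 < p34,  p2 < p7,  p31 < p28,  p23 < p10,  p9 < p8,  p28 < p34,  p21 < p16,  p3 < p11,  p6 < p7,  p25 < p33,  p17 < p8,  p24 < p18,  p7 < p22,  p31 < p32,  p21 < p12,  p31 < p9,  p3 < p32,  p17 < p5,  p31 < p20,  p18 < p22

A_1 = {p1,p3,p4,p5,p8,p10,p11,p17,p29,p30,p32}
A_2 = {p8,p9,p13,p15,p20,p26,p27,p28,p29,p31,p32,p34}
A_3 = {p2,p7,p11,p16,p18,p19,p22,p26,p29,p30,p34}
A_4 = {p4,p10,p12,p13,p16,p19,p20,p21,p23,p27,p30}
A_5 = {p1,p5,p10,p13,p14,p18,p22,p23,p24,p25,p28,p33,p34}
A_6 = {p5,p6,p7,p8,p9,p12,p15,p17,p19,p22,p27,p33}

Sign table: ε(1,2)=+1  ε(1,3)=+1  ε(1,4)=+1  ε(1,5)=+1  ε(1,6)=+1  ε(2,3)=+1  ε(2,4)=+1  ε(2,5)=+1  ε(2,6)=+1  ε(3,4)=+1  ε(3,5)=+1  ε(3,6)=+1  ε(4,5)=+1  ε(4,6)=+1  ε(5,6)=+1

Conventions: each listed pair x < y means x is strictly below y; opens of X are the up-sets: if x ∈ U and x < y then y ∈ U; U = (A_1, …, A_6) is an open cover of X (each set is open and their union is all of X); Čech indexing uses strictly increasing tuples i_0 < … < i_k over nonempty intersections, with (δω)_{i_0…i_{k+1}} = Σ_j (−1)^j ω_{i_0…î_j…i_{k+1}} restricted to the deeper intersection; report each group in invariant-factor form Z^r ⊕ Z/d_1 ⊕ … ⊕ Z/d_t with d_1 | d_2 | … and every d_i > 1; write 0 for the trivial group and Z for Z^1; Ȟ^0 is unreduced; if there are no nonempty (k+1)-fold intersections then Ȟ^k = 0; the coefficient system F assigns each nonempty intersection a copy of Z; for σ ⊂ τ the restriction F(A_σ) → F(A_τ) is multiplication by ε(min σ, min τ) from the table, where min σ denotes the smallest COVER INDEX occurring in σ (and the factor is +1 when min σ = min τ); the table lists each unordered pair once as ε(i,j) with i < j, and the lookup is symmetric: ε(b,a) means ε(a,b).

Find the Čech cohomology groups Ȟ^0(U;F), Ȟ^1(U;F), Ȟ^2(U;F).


Ȟ^0 = Z, Ȟ^1 = 0 and Ȟ^2 = Z/2

intersection data:
  A12={p8,p29,p32} A13={p11,p29,p30} A14={p4,p10,p30} A15={p1,p5,p10} A16={p5,p8,p17} A23={p26,p29,p34} A24={p13,p20,p27} A25={p13,p28,p34} A26={p8,p9,p15,p27} A34={p16,p19,p30} A35={p18,p22,p34} A36={p7,p19,p22} A45={p10,p13,p23} A46={p12,p19,p27} A56={p5,p22,p33}
  A123={p29} A126={p8} A134={p30} A145={p10} A156={p5} A235={p34} A245={p13} A246={p27} A346={p19} A356={p22}
C dims 6,15,10; δ0: rk 5, SNF 1^5; δ1: rk 10, SNF 1^9·2
Ȟ^0 = (6 − 5) − 0 = 1, so Ȟ^0 ≅ Z
Ȟ^1 = (15 − 10) − 5 = 0, so Ȟ^1 ≅ 0
Ȟ^2 = (10 − 0) − 10 = 0 plus torsion [2], so Ȟ^2 ≅ Z/2


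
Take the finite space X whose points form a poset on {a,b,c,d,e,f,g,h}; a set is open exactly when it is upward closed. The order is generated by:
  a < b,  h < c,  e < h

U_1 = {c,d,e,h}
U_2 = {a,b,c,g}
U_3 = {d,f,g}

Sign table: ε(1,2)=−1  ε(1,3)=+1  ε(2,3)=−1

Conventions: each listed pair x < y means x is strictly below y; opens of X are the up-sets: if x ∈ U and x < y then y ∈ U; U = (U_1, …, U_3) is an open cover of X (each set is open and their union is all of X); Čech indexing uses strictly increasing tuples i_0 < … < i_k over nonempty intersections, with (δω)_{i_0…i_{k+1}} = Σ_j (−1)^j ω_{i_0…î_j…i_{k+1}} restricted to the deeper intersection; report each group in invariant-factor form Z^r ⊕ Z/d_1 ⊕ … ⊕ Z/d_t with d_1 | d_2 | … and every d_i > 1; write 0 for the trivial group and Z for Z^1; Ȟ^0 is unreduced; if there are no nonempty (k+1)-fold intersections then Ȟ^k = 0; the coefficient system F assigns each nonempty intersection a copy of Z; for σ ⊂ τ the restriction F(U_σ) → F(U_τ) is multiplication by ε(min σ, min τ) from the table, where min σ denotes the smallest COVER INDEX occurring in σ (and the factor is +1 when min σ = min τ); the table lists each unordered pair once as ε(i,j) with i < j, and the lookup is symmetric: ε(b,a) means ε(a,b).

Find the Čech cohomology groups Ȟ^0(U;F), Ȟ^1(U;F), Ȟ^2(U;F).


nerve of the cover:
  U12={c} U13={d} U23={g}
C dims 3,3; δ0: rk 2, SNF 1^2
Ȟ^0 = (3 − 2) − 0 = 1, so Ȟ^0 ≅ Z
Ȟ^1 = (3 − 0) − 2 = 1, so Ȟ^1 ≅ Z
Ȟ^2 = (0 − 0) − 0 = 0, so Ȟ^2 ≅ 0

Ȟ^0(U;F) ≅ Z, Ȟ^1(U;F) ≅ Z and Ȟ^2(U;F) ≅ 0


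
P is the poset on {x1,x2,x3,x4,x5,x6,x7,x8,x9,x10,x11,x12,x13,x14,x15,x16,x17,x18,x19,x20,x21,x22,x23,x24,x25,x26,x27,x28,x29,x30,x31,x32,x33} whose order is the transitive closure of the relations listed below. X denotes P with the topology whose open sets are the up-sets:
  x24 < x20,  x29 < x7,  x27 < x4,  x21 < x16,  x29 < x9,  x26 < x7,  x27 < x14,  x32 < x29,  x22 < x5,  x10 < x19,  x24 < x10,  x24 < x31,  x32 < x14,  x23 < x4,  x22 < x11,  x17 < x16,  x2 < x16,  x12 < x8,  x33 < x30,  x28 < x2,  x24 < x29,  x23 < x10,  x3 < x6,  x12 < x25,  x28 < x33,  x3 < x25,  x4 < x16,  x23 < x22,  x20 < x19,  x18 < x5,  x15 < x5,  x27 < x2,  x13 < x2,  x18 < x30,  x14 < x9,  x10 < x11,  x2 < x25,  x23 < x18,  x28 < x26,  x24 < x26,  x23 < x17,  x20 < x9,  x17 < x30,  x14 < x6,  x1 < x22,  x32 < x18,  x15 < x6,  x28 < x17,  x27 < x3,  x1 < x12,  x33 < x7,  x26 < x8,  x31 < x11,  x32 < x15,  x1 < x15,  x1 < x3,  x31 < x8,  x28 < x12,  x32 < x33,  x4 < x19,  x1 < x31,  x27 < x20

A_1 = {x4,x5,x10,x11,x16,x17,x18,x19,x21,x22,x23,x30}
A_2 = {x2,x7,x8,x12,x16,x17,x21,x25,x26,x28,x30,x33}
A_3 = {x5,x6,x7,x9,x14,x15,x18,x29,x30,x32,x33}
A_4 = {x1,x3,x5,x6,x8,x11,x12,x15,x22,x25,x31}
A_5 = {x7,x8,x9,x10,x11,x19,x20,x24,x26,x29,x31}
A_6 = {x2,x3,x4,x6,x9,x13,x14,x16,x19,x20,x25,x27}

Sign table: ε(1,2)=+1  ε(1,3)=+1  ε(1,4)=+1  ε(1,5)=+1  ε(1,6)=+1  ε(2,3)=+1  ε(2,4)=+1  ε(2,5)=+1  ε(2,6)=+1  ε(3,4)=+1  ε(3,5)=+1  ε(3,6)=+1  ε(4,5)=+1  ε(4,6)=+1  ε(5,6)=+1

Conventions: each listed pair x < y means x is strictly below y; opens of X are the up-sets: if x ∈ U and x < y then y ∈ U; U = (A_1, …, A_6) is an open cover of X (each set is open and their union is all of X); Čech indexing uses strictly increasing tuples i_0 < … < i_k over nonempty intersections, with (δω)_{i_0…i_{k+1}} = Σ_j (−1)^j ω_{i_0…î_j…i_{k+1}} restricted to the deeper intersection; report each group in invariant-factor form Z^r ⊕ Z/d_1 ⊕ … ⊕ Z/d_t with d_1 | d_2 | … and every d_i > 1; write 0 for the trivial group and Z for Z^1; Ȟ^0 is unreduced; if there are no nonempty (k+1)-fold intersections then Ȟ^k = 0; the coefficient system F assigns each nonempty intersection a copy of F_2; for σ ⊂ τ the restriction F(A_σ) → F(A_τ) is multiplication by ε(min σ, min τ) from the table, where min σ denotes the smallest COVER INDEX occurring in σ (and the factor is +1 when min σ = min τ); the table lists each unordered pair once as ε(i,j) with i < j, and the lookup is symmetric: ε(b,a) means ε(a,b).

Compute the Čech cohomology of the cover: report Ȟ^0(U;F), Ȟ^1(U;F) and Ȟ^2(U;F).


Ȟ^0(U;F) ≅ Z/2, Ȟ^1(U;F) ≅ Z/2, Ȟ^2(U;F) ≅ Z/2

nerve of the cover:
  A12={x16,x17,x21,x30} A13={x5,x18,x30} A14={x5,x11,x22} A15={x10,x11,x19} A16={x4,x16,x19} A23={x7,x30,x33} A24={x8,x12,x25} A25={x7,x8,x26} A26={x2,x16,x25} A34={x5,x6,x15} A35={x7,x9,x29} A36={x6,x9,x14} A45={x8,x11,x31} A46={x3,x6,x25} A56={x9,x19,x20}
  A123={x30} A126={x16} A134={x5} A145={x11} A156={x19} A235={x7} A245={x8} A246={x25} A346={x6} A356={x9}
C dims 6,15,10; δ0: rk_F2 5; δ1: rk_F2 9
Ȟ^0 = (6 − 5) − 0 = 1, so Ȟ^0 ≅ Z/2
Ȟ^1 = (15 − 9) − 5 = 1, so Ȟ^1 ≅ Z/2
Ȟ^2 = (10 − 0) − 9 = 1, so Ȟ^2 ≅ Z/2


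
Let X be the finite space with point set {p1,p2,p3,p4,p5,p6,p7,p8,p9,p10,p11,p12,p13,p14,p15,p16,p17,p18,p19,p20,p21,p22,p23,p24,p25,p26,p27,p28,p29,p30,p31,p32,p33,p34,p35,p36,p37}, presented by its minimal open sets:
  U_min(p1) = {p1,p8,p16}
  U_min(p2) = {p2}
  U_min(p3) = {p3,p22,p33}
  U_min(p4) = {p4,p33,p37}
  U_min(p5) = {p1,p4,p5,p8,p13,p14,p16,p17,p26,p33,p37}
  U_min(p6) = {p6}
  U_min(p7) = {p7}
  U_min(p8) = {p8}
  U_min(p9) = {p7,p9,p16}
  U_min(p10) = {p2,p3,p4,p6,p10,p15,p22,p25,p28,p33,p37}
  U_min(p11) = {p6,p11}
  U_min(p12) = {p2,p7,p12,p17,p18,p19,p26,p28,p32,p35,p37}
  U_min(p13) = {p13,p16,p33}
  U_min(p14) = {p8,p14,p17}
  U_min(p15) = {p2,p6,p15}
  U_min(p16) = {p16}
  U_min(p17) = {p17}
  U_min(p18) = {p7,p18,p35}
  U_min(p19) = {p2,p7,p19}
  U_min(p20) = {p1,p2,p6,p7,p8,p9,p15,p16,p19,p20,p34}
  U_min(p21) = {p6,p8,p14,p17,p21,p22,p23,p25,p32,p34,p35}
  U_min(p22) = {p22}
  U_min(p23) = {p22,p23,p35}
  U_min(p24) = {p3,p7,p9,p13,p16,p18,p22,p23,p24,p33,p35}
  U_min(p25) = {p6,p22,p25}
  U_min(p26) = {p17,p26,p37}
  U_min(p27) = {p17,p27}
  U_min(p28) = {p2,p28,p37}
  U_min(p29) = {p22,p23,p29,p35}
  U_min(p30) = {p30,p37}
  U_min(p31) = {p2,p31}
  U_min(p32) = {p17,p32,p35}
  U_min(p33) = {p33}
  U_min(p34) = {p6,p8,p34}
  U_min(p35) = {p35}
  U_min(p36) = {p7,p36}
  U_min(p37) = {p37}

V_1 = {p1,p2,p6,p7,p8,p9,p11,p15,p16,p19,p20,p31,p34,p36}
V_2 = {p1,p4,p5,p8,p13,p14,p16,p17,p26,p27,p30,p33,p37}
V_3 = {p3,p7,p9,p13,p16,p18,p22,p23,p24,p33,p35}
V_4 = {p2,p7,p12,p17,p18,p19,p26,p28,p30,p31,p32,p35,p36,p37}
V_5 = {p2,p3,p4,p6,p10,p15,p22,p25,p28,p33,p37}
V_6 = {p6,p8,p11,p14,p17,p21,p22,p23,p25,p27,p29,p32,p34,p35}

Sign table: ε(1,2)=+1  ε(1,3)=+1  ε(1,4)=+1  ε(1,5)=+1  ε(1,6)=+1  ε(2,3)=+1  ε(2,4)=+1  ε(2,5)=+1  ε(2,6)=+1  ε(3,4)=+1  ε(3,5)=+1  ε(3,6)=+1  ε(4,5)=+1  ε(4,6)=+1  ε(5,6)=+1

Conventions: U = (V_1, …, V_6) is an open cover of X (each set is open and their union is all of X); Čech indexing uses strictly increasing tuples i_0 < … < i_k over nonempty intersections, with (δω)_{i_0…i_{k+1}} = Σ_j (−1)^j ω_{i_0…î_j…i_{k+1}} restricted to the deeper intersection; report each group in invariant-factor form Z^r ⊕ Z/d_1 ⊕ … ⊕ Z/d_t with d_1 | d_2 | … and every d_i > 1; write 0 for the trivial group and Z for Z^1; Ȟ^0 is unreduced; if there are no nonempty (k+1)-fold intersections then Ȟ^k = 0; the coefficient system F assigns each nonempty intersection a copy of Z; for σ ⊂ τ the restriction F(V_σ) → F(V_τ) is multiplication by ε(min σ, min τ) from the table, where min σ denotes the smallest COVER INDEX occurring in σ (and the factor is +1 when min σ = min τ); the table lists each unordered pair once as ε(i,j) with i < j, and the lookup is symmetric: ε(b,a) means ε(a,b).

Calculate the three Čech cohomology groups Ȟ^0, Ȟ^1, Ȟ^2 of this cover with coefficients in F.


Ȟ^0 ≅ Z,  Ȟ^1 ≅ 0,  Ȟ^2 ≅ Z/2

cover nerve:
  V12={p1,p8,p16} V13={p7,p9,p16} V14={p2,p7,p19,p31,p36} V15={p2,p6,p15} V16={p6,p8,p11,p34} V23={p13,p16,p33} V24={p17,p26,p30,p37} V25={p4,p33,p37} V26={p8,p14,p17,p27} V34={p7,p18,p35} V35={p3,p22,p33} V36={p22,p23,p35} V45={p2,p28,p37} V46={p17,p32,p35} V56={p6,p22,p25}
  V123={p16} V126={p8} V134={p7} V145={p2} V156={p6} V235={p33} V245={p37} V246={p17} V346={p35} V356={p22}
C dims 6,15,10; δ0: rk 5, SNF 1^5; δ1: rk 10, SNF 1^9·2
Ȟ^0: (6−5)−0=1 ⇒ Z
Ȟ^1: (15−10)−5=0 ⇒ 0
Ȟ^2: (10−0)−10=0 plus torsion [2] ⇒ Z/2


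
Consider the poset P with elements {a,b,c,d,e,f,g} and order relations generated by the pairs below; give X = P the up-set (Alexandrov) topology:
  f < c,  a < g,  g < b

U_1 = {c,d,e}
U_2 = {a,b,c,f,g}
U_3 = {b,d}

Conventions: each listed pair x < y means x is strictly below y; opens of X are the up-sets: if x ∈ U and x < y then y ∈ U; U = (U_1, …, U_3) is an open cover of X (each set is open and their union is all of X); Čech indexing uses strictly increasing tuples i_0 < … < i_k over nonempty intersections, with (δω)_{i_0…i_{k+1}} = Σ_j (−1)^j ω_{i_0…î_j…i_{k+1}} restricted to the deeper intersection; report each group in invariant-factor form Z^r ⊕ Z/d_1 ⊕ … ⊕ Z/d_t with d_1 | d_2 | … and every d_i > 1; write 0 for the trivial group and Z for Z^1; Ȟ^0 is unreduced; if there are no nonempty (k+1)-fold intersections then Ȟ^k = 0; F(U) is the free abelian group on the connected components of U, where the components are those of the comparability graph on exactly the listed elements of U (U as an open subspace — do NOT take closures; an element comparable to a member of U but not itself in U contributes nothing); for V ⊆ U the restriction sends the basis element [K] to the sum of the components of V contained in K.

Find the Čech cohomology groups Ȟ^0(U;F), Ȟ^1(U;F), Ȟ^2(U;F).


nonempty overlaps:
  U12={c} U13={d} U23={b}
components per intersection:
  U1: {c} {d} {e}
  U2: {a,b,g} {c,f}
  U3: {b} {d}
  U12: {c}
  U13: {d}
  U23: {b}
C dims 7,3; δ0: rk 3, SNF 1^3
degree 0: 7−3−0 = 4 → Ȟ^0 ≅ Z^4
degree 1: 3−0−3 = 0 → Ȟ^1 ≅ 0
degree 2: 0−0−0 = 0 → Ȟ^2 ≅ 0

Ȟ^0 = Z^4, Ȟ^1 = 0 and Ȟ^2 = 0


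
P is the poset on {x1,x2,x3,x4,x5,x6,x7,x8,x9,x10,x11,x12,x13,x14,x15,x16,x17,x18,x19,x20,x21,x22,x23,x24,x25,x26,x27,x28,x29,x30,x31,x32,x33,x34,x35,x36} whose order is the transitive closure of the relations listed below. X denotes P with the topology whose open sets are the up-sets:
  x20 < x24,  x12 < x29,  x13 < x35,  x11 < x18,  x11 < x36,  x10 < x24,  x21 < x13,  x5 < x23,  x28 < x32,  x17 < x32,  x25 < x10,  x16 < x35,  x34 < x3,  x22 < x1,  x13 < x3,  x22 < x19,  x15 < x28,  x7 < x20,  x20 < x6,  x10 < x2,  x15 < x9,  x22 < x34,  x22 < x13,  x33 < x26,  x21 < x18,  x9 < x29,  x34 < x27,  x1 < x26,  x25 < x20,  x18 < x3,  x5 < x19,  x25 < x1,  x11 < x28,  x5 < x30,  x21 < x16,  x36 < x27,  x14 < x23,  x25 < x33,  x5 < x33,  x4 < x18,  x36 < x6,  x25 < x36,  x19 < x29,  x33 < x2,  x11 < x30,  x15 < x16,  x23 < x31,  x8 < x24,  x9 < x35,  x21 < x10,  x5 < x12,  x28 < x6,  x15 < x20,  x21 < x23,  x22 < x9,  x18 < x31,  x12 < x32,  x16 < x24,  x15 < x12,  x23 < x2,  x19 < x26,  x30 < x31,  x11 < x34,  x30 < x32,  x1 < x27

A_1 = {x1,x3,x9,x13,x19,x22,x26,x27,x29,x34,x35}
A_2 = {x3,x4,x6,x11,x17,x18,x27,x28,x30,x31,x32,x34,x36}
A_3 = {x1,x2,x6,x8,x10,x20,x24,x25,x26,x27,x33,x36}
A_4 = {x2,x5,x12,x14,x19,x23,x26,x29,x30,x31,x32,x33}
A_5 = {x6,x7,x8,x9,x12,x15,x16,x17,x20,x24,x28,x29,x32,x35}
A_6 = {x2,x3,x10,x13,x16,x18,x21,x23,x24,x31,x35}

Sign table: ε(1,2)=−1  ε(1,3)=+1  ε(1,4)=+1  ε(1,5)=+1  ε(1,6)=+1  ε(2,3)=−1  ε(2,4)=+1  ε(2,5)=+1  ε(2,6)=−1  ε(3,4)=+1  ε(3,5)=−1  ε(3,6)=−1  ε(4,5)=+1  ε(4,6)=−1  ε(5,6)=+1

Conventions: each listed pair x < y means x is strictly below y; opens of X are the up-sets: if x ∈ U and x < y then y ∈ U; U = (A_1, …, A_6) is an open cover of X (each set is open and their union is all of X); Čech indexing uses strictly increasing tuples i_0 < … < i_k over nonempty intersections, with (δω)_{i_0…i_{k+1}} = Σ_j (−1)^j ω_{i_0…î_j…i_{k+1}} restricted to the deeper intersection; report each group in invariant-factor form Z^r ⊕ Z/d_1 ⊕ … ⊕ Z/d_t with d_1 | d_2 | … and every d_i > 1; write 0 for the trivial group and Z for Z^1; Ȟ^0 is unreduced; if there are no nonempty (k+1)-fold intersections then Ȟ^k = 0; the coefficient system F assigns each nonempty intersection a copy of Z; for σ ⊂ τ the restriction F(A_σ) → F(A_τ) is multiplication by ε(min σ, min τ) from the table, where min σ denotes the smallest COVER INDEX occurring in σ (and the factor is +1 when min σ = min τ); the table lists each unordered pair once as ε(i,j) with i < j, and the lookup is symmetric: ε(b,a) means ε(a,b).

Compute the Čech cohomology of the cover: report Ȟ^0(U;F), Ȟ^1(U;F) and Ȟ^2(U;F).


cover nerve:
  A12={x3,x27,x34} A13={x1,x26,x27} A14={x19,x26,x29} A15={x9,x29,x35} A16={x3,x13,x35} A23={x6,x27,x36} A24={x30,x31,x32} A25={x6,x17,x28,x32} A26={x3,x18,x31} A34={x2,x26,x33} A35={x6,x8,x20,x24} A36={x2,x10,x24} A45={x12,x29,x32} A46={x2,x23,x31} A56={x16,x24,x35}
  A123={x27} A126={x3} A134={x26} A145={x29} A156={x35} A235={x6} A245={x32} A246={x31} A346={x2} A356={x24}
C dims 6,15,10; δ0: rk 6, SNF 1^5·2; δ1: rk 9, SNF 1^9
Ȟ^0: (6−6)−0=0 ⇒ 0
Ȟ^1: (15−9)−6=0 plus torsion [2] ⇒ Z/2
Ȟ^2: (10−0)−9=1 ⇒ Z

Ȟ^0(U;F) ≅ 0, Ȟ^1(U;F) ≅ Z/2, Ȟ^2(U;F) ≅ Z


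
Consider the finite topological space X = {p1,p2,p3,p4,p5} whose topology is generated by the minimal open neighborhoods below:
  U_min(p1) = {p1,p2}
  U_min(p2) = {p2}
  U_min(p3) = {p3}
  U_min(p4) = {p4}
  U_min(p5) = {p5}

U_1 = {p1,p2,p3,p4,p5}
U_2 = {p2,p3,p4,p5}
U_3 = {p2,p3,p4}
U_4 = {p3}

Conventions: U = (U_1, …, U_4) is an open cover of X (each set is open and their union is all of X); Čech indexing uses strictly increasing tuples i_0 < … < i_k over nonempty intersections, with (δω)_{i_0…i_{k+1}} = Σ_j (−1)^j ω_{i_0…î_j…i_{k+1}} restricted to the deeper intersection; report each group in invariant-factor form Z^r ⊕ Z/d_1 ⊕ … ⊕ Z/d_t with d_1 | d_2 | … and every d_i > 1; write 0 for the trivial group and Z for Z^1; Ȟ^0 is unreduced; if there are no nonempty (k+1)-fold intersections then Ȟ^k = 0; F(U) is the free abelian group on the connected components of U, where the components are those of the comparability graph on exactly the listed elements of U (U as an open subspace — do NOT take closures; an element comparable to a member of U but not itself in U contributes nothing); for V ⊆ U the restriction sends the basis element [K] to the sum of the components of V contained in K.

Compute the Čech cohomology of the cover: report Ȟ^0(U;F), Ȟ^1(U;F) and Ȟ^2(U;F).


nonempty overlaps:
  U12={p2,p3,p4,p5} U13={p2,p3,p4} U14={p3} U23={p2,p3,p4} U24={p3} U34={p3}
  U123={p2,p3,p4} U124={p3} U134={p3} U234={p3}
  U1234={p3}
components per intersection:
  U1: {p1,p2} {p3} {p4} {p5}
  U2: {p2} {p3} {p4} {p5}
  U3: {p2} {p3} {p4}
  U4: {p3}
  U12: {p2} {p3} {p4} {p5}
  U13: {p2} {p3} {p4}
  U14: {p3}
  U23: {p2} {p3} {p4}
  U24: {p3}
  U34: {p3}
  U123: {p2} {p3} {p4}
  U124: {p3}
  U134: {p3}
  U234: {p3}
  U1234: {p3}
C dims 12,13,6,1; δ0: rk 8, SNF 1^8; δ1: rk 5, SNF 1^5; δ2: rk 1, SNF 1^1
degree 0: 12−8−0 = 4 → Ȟ^0 ≅ Z^4
degree 1: 13−5−8 = 0 → Ȟ^1 ≅ 0
degree 2: 6−1−5 = 0 → Ȟ^2 ≅ 0

Ȟ^0 ≅ Z^4, Ȟ^1 ≅ 0 and Ȟ^2 ≅ 0
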